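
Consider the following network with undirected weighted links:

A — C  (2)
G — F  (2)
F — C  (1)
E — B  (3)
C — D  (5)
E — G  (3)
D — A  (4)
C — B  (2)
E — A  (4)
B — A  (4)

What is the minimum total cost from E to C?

Candidate routes:
E - B - C: 3+2 = 5
E - G - F - C: 3+2+1 = 6
The minimum is 5 via E - B - C.

5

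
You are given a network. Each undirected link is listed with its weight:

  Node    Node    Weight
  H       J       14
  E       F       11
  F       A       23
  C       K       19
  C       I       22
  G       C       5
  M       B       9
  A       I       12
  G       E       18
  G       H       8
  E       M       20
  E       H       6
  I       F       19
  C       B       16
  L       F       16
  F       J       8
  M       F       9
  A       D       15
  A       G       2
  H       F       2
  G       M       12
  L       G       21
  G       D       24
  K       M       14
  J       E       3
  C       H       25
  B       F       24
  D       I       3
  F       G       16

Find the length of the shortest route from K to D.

Compare a few routes:
K → M → G → A → D: 14+12+2+15 = 43
K → C → I → D: 19+22+3 = 44
K → C → G → A → D: 19+5+2+15 = 41
K → M → G → A → I → D: 14+12+2+12+3 = 43
The minimum is 41 via K → C → G → A → D.

41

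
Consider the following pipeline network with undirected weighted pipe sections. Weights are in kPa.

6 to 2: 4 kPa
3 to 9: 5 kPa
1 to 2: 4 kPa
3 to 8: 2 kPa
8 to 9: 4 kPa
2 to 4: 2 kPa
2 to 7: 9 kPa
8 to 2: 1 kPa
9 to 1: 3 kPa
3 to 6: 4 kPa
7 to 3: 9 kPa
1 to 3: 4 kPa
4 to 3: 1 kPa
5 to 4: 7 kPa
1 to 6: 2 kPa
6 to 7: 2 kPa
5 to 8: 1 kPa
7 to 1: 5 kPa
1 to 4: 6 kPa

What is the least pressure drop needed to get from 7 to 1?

Candidate routes:
7 → 1: 5 = 5
7 → 6 → 1: 2+2 = 4
Cheapest is 7 → 6 → 1 at 4 kPa.

4 kPa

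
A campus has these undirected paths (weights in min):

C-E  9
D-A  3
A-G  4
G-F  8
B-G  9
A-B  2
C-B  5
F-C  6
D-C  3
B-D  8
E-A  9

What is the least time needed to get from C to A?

6 min

Compare a few routes:
C–B–A: 5+2 = 7
C–D–A: 3+3 = 6
The minimum is 6 min via C–D–A.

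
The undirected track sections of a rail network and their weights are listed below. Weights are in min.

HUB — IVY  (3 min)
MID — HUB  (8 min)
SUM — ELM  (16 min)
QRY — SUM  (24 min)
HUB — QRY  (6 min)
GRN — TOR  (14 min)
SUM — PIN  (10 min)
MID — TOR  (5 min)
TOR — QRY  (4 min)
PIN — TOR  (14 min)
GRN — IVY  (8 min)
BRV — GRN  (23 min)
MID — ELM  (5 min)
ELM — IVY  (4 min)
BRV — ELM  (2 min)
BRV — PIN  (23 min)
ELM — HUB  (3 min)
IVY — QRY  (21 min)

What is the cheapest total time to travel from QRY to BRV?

11 min

Compare a few routes:
QRY → HUB → IVY → ELM → BRV: 6+3+4+2 = 15
QRY → TOR → MID → ELM → BRV: 4+5+5+2 = 16
QRY → HUB → ELM → BRV: 6+3+2 = 11
The minimum is 11 min via QRY → HUB → ELM → BRV.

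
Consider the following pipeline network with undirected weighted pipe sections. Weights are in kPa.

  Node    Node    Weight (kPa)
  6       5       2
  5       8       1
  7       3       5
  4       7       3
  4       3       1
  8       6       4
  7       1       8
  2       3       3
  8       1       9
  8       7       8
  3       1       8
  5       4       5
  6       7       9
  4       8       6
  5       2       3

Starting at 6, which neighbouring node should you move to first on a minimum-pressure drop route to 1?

5

Enumerating some paths:
6–5–2–3–1: 2+3+3+8 = 16
6–8–1: 4+9 = 13
6–5–8–1: 2+1+9 = 12
The minimum is 12 kPa via 6–5–8–1.
So from 6 the first move is to 5.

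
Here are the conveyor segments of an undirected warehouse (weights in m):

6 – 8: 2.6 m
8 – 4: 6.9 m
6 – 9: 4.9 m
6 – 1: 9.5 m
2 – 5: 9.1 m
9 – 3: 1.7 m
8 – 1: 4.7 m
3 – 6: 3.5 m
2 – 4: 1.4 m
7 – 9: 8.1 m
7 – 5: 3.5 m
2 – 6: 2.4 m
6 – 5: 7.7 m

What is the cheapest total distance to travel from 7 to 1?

18.5 m

Candidate routes:
7 - 9 - 3 - 6 - 8 - 1: 8.1+1.7+3.5+2.6+4.7 = 20.6
7 - 9 - 6 - 8 - 1: 8.1+4.9+2.6+4.7 = 20.3
7 - 5 - 6 - 8 - 1: 3.5+7.7+2.6+4.7 = 18.5
The minimum is 18.5 m via 7 - 5 - 6 - 8 - 1.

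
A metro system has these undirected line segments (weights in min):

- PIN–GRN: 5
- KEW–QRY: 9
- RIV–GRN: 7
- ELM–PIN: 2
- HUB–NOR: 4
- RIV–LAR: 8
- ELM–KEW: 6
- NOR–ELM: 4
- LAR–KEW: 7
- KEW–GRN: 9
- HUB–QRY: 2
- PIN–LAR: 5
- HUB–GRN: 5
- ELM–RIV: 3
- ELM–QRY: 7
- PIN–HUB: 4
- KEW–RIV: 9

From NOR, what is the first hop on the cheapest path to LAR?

ELM

Candidate routes:
NOR → HUB → PIN → LAR: 4+4+5 = 13
NOR → ELM → RIV → LAR: 4+3+8 = 15
NOR → ELM → PIN → LAR: 4+2+5 = 11
The minimum is 11 min via NOR → ELM → PIN → LAR.
So from NOR the first move is to ELM.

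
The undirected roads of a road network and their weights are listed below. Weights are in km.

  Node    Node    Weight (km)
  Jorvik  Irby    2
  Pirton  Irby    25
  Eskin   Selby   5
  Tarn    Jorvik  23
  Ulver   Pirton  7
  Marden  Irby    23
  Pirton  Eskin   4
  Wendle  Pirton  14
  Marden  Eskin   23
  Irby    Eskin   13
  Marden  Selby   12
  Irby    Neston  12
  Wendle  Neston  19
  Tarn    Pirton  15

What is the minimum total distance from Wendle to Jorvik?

Shortest distances from Wendle:
Wendle: 0
Pirton: 14  (via Wendle)
Eskin: 18  (via Pirton)
Neston: 19  (via Wendle)
Ulver: 21  (via Pirton)
Selby: 23  (via Eskin)
Tarn: 29  (via Pirton)
Irby: 31  (via Eskin)
Jorvik: 33  (via Irby)
Shortest route: Wendle–Pirton–Eskin–Irby–Jorvik = 33 km.

33 km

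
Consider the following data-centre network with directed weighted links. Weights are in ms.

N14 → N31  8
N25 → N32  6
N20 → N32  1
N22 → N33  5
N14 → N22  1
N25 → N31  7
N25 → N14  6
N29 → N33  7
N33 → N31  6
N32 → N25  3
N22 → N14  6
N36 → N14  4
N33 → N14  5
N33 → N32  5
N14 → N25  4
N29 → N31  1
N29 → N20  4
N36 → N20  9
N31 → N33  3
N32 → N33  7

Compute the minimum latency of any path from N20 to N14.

10 ms

Compare a few routes:
N20 → N32 → N33 → N14: 1+7+5 = 13
N20 → N32 → N25 → N14: 1+3+6 = 10
The minimum is 10 ms via N20 → N32 → N25 → N14.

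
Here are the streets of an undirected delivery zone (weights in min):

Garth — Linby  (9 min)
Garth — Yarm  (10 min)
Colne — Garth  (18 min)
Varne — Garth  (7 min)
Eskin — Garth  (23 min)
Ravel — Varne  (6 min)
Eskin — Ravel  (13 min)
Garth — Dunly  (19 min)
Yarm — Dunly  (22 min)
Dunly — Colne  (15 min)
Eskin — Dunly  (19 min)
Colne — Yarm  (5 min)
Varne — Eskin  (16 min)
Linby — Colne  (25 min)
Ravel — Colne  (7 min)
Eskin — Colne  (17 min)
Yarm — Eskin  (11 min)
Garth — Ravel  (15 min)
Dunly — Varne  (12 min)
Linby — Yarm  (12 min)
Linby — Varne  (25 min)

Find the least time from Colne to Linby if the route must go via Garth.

24 min

Best Colne to Garth: Colne → Yarm → Garth costing 15
Best Garth to Linby: Garth → Linby costing 9
Total via Garth: 15 + 9 = 24 min.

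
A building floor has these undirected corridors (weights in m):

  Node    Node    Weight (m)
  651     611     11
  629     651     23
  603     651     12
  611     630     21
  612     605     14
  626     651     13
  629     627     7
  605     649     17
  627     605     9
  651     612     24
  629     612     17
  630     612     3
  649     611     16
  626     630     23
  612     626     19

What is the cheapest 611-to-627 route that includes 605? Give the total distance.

Shortest 611→605: 611 → 649 → 605 = 33
Best 605 to 627: 605 → 627 costing 9
Total via 605: 33 + 9 = 42 m.

42 m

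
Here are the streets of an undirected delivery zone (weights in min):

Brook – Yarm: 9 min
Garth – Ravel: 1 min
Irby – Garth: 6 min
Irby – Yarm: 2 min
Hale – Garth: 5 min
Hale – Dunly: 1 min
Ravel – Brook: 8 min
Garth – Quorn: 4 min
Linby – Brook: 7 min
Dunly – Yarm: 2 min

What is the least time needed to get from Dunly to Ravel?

Shortest distances from Dunly:
Dunly: 0
Hale: 1  (via Dunly)
Yarm: 2  (via Dunly)
Irby: 4  (via Yarm)
Garth: 6  (via Hale)
Ravel: 7  (via Garth)
Shortest route: Dunly → Hale → Garth → Ravel = 7 min.

7 min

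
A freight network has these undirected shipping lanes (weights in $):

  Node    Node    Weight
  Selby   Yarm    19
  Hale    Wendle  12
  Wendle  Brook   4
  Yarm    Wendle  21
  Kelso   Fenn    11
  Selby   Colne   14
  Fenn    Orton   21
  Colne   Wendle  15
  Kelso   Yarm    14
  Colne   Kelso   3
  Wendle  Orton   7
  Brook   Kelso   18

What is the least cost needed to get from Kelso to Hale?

Running Dijkstra from Kelso:
Kelso: 0
Colne: 3  (via Kelso)
Fenn: 11  (via Kelso)
Yarm: 14  (via Kelso)
Selby: 17  (via Colne)
Brook: 18  (via Kelso)
Wendle: 18  (via Colne)
Orton: 25  (via Wendle)
Hale: 30  (via Wendle)
Shortest route: Kelso–Colne–Wendle–Hale = $30.

$30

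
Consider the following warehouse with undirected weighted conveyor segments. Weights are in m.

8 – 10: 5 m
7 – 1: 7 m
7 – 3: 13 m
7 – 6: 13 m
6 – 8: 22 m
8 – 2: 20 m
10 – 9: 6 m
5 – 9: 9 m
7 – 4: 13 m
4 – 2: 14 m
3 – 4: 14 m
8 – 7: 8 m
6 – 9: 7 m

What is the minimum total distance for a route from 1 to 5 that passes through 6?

Shortest 1→6: 1–7–6 = 20
Shortest 6→5: 6–9–5 = 16
Total via 6: 20 + 16 = 36 m.

36 m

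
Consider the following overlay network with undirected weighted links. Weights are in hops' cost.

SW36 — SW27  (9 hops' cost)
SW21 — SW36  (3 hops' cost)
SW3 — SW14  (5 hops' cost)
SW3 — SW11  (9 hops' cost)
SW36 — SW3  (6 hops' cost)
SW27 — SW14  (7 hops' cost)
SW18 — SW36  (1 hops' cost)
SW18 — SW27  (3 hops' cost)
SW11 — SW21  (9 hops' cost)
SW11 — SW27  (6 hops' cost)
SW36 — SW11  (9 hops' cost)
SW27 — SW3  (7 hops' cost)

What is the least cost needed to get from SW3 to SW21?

Shortest distances from SW3:
SW3: 0
SW14: 5  (via SW3)
SW36: 6  (via SW3)
SW27: 7  (via SW3)
SW18: 7  (via SW36)
SW21: 9  (via SW36)
Shortest route: SW3 → SW36 → SW21 = 9 hops' cost.

9 hops' cost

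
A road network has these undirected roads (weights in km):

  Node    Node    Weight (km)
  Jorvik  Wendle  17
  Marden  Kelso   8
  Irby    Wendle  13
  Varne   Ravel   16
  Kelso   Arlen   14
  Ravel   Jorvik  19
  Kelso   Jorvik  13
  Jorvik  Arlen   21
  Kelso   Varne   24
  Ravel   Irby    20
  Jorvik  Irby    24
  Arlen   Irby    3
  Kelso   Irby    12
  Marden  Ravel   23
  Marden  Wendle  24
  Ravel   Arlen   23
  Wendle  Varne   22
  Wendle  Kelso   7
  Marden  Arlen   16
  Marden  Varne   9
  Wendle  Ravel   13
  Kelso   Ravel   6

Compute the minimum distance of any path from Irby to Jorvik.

Shortest distances from Irby:
Irby: 0
Arlen: 3  (via Irby)
Kelso: 12  (via Irby)
Wendle: 13  (via Irby)
Ravel: 18  (via Kelso)
Marden: 19  (via Arlen)
Jorvik: 24  (via Irby)
Shortest route: Irby → Jorvik = 24 km.

24 km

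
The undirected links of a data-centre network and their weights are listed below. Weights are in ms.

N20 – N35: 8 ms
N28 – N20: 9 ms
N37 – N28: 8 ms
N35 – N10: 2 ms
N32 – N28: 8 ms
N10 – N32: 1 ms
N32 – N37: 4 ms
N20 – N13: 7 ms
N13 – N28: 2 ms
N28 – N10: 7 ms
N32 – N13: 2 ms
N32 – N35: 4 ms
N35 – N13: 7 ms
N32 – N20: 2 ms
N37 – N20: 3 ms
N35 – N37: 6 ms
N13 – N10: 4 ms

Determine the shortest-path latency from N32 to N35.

Settle nodes by increasing distance from N32:
N32: 0
N10: 1  (via N32)
N13: 2  (via N32)
N20: 2  (via N32)
N35: 3  (via N10)
Shortest route: N32–N10–N35 = 3 ms.

3 ms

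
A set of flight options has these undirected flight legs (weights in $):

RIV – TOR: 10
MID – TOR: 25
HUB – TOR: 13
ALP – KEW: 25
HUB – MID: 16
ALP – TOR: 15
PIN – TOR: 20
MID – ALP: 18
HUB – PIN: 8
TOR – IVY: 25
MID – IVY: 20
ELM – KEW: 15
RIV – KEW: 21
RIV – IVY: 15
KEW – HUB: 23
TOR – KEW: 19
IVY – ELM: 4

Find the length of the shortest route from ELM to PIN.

$46

Settle nodes by increasing distance from ELM:
ELM: 0
IVY: 4  (via ELM)
KEW: 15  (via ELM)
RIV: 19  (via IVY)
MID: 24  (via IVY)
TOR: 29  (via IVY)
HUB: 38  (via KEW)
ALP: 40  (via KEW)
PIN: 46  (via HUB)
Shortest route: ELM–KEW–HUB–PIN = $46.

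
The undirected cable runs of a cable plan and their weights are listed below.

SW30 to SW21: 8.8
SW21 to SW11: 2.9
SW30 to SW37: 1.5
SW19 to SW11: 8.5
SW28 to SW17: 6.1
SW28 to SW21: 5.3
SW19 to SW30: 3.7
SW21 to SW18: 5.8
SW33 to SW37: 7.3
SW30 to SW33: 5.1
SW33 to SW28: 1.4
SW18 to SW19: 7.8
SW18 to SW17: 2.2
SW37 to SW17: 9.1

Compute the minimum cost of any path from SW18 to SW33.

Settle nodes by increasing distance from SW18:
SW18: 0
SW17: 2.2  (via SW18)
SW21: 5.8  (via SW18)
SW19: 7.8  (via SW18)
SW28: 8.3  (via SW17)
SW11: 8.7  (via SW21)
SW33: 9.7  (via SW28)
Shortest route: SW18 → SW17 → SW28 → SW33 = 9.7.

9.7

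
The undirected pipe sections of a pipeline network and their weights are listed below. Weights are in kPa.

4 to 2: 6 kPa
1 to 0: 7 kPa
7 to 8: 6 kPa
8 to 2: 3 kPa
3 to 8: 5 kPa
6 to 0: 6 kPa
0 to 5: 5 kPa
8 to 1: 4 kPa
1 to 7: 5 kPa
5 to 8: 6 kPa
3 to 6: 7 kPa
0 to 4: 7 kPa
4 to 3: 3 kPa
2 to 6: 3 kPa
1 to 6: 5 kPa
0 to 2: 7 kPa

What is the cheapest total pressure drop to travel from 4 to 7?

14 kPa

Candidate routes:
4 → 3 → 8 → 1 → 7: 3+5+4+5 = 17
4 → 3 → 8 → 7: 3+5+6 = 14
4 → 2 → 8 → 7: 6+3+6 = 15
Cheapest is 4 → 3 → 8 → 7 at 14 kPa.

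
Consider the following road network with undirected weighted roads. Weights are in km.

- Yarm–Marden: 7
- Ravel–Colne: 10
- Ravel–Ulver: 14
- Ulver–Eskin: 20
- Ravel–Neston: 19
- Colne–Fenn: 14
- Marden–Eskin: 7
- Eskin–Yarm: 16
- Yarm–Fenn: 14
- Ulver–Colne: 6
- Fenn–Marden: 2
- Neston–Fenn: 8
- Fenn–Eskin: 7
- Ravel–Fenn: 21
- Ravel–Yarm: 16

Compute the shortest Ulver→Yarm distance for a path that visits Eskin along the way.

34 km

Shortest Ulver→Eskin: Ulver → Eskin = 20
Best Eskin to Yarm: Eskin → Marden → Yarm costing 14
Total via Eskin: 20 + 14 = 34 km.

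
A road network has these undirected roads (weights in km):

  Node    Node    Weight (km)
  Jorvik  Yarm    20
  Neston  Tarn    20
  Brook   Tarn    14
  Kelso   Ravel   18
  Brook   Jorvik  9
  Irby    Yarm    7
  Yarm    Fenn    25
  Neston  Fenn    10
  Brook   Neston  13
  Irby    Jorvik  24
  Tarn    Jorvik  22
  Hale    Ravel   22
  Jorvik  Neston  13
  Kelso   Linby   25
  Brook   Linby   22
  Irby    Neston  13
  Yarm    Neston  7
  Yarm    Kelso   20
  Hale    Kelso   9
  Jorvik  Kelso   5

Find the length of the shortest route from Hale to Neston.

Settle nodes by increasing distance from Hale:
Hale: 0
Kelso: 9  (via Hale)
Jorvik: 14  (via Kelso)
Ravel: 22  (via Hale)
Brook: 23  (via Jorvik)
Neston: 27  (via Jorvik)
Shortest route: Hale → Kelso → Jorvik → Neston = 27 km.

27 km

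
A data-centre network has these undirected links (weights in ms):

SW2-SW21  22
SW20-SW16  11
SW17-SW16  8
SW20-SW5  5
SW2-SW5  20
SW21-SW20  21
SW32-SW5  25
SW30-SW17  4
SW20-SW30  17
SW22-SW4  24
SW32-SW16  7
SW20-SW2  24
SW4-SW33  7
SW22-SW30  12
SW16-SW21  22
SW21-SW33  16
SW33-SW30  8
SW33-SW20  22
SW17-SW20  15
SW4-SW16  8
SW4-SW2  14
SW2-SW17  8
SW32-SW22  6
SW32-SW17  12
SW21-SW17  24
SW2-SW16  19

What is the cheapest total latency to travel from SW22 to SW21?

35 ms

Enumerating some paths:
SW22–SW32–SW16–SW21: 6+7+22 = 35
SW22–SW30–SW33–SW21: 12+8+16 = 36
Cheapest is SW22–SW32–SW16–SW21 at 35 ms.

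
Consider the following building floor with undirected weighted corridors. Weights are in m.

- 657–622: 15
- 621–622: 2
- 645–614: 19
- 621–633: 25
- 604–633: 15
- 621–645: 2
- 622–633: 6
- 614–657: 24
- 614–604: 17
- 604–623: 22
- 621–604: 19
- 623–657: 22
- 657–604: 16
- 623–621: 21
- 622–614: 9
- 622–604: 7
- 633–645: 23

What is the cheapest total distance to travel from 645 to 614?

13 m

Enumerating some paths:
645 → 614: 19 = 19
645 → 621 → 622 → 614: 2+2+9 = 13
Cheapest is 645 → 621 → 622 → 614 at 13 m.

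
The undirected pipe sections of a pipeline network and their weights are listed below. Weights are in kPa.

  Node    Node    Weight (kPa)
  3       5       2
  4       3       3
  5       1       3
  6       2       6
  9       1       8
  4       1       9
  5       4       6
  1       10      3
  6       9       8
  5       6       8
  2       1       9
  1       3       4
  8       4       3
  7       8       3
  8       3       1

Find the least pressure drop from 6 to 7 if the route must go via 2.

Shortest 6→2: 6–2 = 6
Best 2 to 7: 2–1–3–8–7 costing 17
Total via 2: 6 + 17 = 23 kPa.

23 kPa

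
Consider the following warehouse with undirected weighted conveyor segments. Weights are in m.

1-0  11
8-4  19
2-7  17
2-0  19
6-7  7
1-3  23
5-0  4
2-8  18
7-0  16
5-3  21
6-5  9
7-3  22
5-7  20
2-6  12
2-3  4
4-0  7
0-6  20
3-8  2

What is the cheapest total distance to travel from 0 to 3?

23 m

Settle nodes by increasing distance from 0:
0: 0
5: 4  (via 0)
4: 7  (via 0)
1: 11  (via 0)
6: 13  (via 5)
7: 16  (via 0)
2: 19  (via 0)
3: 23  (via 2)
Shortest route: 0 → 2 → 3 = 23 m.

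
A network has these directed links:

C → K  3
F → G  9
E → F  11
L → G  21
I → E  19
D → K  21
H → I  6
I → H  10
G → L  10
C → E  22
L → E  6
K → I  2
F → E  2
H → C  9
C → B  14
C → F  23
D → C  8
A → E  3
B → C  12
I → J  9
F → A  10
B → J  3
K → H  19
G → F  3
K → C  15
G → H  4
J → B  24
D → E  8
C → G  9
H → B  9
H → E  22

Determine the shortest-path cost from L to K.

37

Candidate routes:
L → G → H → C → K: 21+4+9+3 = 37
L → E → F → G → H → C → K: 6+11+9+4+9+3 = 42
The minimum is 37 via L → G → H → C → K.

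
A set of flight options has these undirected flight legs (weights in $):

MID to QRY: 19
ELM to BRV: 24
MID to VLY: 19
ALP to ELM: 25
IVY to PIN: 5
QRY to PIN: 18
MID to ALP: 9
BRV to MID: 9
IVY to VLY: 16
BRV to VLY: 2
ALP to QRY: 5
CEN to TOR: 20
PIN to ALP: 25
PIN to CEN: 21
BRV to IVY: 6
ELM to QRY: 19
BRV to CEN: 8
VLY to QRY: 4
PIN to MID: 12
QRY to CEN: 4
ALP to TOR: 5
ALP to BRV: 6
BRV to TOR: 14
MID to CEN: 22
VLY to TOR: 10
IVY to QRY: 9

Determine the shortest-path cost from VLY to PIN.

Settle nodes by increasing distance from VLY:
VLY: 0
BRV: 2  (via VLY)
QRY: 4  (via VLY)
CEN: 8  (via QRY)
IVY: 8  (via BRV)
ALP: 8  (via BRV)
TOR: 10  (via VLY)
MID: 11  (via BRV)
PIN: 13  (via IVY)
Shortest route: VLY–BRV–IVY–PIN = $13.

$13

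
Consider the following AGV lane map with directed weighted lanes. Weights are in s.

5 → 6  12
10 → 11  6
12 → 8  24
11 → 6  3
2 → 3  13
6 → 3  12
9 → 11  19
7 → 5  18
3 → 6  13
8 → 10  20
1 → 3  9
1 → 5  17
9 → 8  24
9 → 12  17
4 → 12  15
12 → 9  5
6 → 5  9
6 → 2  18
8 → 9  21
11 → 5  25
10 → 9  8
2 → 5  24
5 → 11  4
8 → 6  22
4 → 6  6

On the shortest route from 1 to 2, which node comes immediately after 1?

3

Candidate routes:
1 → 5 → 11 → 6 → 2: 17+4+3+18 = 42
1 → 3 → 6 → 2: 9+13+18 = 40
Cheapest is 1 → 3 → 6 → 2 at 40 s.
So from 1 the first move is to 3.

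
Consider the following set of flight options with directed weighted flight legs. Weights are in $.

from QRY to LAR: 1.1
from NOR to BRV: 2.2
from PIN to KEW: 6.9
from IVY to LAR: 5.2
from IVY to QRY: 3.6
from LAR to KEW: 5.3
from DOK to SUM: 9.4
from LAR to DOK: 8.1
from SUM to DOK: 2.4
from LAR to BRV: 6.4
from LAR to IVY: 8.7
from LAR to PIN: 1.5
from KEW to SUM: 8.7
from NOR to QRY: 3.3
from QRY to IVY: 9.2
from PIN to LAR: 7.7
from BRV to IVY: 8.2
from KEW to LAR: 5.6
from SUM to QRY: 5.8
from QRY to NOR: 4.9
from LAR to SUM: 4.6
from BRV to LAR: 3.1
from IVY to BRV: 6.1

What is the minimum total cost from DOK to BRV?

Enumerating some paths:
DOK - SUM - QRY - IVY - BRV: 9.4+5.8+9.2+6.1 = 30.5
DOK - SUM - QRY - NOR - BRV: 9.4+5.8+4.9+2.2 = 22.3
DOK - SUM - QRY - LAR - BRV: 9.4+5.8+1.1+6.4 = 22.7
Cheapest is DOK - SUM - QRY - NOR - BRV at $22.3.

$22.3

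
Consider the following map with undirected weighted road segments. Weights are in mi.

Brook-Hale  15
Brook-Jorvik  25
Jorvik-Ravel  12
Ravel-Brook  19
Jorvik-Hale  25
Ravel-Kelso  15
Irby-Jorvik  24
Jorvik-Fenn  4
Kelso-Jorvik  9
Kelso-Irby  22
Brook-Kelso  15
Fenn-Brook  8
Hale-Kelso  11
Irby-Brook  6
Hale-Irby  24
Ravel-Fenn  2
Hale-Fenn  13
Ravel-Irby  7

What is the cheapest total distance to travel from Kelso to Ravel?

15 mi

Candidate routes:
Kelso–Brook–Fenn–Ravel: 15+8+2 = 25
Kelso–Jorvik–Ravel: 9+12 = 21
Kelso–Ravel: 15 = 15
The minimum is 15 mi via Kelso–Ravel.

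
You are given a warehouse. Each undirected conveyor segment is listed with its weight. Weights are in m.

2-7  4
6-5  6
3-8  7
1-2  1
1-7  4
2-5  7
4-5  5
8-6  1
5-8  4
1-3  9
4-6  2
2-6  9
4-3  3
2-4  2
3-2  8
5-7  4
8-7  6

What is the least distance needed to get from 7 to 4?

Candidate routes:
7–2–4: 4+2 = 6
7–1–2–4: 4+1+2 = 7
Cheapest is 7–2–4 at 6 m.

6 m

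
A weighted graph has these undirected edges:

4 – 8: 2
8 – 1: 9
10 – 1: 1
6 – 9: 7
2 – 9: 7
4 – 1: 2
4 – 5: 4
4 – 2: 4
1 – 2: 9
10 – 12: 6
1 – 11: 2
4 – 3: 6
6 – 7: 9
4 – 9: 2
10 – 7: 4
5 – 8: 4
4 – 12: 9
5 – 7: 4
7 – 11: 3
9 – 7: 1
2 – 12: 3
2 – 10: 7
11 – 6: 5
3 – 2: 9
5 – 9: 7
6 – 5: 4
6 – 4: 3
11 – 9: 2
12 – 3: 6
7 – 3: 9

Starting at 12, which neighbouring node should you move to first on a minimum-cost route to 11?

Enumerating some paths:
12 → 2 → 4 → 1 → 11: 3+4+2+2 = 11
12 → 10 → 1 → 11: 6+1+2 = 9
The minimum is 9 via 12 → 10 → 1 → 11.
So from 12 the first move is to 10.

10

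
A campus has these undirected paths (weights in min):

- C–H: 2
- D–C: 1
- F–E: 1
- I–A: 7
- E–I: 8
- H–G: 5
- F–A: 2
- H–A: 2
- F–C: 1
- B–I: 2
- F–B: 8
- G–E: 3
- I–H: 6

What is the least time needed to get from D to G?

Settle nodes by increasing distance from D:
D: 0
C: 1  (via D)
F: 2  (via C)
E: 3  (via F)
H: 3  (via C)
A: 4  (via F)
G: 6  (via E)
Shortest route: D–C–F–E–G = 6 min.

6 min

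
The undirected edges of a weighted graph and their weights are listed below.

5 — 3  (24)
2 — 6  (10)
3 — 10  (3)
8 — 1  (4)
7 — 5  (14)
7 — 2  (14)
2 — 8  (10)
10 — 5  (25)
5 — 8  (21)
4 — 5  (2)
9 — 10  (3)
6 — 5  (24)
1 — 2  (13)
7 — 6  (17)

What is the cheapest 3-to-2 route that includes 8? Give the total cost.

Shortest 3→8: 3 → 5 → 8 = 45
Best 8 to 2: 8 → 2 costing 10
Total via 8: 45 + 10 = 55.

55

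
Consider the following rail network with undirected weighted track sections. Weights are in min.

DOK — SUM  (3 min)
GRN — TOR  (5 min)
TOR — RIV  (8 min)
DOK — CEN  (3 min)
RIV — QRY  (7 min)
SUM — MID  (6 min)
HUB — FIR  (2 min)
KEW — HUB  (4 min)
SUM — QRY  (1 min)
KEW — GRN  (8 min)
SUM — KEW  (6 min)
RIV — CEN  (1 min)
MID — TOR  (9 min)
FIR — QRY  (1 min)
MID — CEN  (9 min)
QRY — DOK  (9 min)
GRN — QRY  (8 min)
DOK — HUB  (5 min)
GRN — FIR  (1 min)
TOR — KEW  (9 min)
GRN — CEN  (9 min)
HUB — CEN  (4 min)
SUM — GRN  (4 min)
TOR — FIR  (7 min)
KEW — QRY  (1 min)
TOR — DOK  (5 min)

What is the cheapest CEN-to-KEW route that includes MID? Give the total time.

17 min

Best CEN to MID: CEN → MID costing 9
Shortest MID→KEW: MID → SUM → QRY → KEW = 8
Total via MID: 9 + 8 = 17 min.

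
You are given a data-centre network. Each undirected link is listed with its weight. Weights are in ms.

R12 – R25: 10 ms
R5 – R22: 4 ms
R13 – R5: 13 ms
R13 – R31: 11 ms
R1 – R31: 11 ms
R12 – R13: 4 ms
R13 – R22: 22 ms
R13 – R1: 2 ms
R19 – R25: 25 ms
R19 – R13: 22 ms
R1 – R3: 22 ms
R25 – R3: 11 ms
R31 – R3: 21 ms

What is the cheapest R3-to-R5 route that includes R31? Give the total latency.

45 ms

Shortest R3→R31: R3 → R31 = 21
Shortest R31→R5: R31 → R13 → R5 = 24
Total via R31: 21 + 24 = 45 ms.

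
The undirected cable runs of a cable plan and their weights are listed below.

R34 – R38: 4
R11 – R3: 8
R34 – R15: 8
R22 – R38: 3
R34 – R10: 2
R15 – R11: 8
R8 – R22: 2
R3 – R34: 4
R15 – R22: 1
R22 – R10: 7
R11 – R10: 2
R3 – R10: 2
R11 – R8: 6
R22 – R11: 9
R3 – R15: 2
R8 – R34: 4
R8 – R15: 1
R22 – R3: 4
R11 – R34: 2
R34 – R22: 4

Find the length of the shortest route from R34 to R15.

Enumerating some paths:
R34 - R10 - R3 - R15: 2+2+2 = 6
R34 - R22 - R15: 4+1 = 5
Cheapest is R34 - R22 - R15 at 5.

5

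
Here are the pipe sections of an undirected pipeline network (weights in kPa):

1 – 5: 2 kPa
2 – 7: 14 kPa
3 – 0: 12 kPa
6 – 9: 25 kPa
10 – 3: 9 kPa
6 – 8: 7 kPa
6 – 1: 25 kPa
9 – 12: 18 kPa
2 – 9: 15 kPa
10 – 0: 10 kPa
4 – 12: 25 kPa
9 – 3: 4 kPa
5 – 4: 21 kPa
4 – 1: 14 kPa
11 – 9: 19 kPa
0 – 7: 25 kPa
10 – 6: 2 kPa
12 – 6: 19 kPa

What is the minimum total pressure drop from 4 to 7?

Settle nodes by increasing distance from 4:
4: 0
1: 14  (via 4)
5: 16  (via 1)
12: 25  (via 4)
6: 39  (via 1)
10: 41  (via 6)
9: 43  (via 12)
8: 46  (via 6)
3: 47  (via 9)
0: 51  (via 10)
2: 58  (via 9)
11: 62  (via 9)
7: 72  (via 2)
Shortest route: 4 → 12 → 9 → 2 → 7 = 72 kPa.

72 kPa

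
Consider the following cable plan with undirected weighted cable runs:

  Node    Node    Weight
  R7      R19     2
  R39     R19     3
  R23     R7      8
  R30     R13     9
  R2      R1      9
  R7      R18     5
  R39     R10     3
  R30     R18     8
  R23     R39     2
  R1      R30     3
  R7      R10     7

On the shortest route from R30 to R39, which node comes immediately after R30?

Candidate routes:
R30 → R18 → R7 → R23 → R39: 8+5+8+2 = 23
R30 → R18 → R7 → R19 → R39: 8+5+2+3 = 18
R30 → R18 → R7 → R10 → R39: 8+5+7+3 = 23
Cheapest is R30 → R18 → R7 → R19 → R39 at 18.
So from R30 the first move is to R18.

R18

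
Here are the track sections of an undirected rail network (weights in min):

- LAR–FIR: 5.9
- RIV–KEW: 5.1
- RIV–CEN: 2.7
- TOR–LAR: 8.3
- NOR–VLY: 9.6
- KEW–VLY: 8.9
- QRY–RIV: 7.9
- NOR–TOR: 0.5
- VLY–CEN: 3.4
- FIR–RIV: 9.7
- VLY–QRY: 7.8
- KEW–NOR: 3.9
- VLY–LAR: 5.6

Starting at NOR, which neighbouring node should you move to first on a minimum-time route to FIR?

Enumerating some paths:
NOR → TOR → LAR → FIR: 0.5+8.3+5.9 = 14.7
NOR → KEW → VLY → LAR → FIR: 3.9+8.9+5.6+5.9 = 24.3
NOR → VLY → LAR → FIR: 9.6+5.6+5.9 = 21.1
NOR → KEW → RIV → FIR: 3.9+5.1+9.7 = 18.7
The minimum is 14.7 min via NOR → TOR → LAR → FIR.
So from NOR the first move is to TOR.

TOR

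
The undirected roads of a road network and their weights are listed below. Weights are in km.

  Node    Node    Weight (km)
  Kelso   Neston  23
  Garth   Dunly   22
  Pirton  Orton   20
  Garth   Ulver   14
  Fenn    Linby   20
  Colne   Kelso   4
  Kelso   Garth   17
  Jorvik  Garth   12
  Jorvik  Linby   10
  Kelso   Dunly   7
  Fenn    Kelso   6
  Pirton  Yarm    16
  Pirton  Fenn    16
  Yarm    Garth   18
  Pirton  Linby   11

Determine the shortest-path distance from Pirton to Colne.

Shortest distances from Pirton:
Pirton: 0
Linby: 11  (via Pirton)
Fenn: 16  (via Pirton)
Yarm: 16  (via Pirton)
Orton: 20  (via Pirton)
Jorvik: 21  (via Linby)
Kelso: 22  (via Fenn)
Colne: 26  (via Kelso)
Shortest route: Pirton–Fenn–Kelso–Colne = 26 km.

26 km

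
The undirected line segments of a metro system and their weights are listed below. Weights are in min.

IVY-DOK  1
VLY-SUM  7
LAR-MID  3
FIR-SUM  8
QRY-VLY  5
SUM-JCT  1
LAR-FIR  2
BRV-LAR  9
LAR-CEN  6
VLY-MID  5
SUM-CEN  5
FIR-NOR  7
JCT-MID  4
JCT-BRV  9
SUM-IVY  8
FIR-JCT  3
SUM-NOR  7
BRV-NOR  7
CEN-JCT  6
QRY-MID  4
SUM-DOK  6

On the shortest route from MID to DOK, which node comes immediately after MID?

JCT

Candidate routes:
MID–LAR–FIR–JCT–SUM–DOK: 3+2+3+1+6 = 15
MID–LAR–FIR–JCT–SUM–IVY–DOK: 3+2+3+1+8+1 = 18
MID–JCT–SUM–IVY–DOK: 4+1+8+1 = 14
MID–JCT–SUM–DOK: 4+1+6 = 11
Cheapest is MID–JCT–SUM–DOK at 11 min.
So from MID the first move is to JCT.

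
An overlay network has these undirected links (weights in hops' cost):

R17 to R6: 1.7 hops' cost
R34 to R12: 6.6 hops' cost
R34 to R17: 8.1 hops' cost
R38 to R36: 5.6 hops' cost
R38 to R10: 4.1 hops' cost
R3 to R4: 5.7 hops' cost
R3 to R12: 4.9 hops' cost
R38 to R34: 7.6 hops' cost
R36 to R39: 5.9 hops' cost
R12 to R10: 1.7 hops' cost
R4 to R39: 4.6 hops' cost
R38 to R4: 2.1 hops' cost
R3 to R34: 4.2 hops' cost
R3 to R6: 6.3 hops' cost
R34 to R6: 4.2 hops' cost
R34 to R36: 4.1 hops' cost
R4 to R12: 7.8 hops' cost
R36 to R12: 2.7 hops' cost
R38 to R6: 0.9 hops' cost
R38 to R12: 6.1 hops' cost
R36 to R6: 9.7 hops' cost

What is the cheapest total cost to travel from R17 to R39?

Settle nodes by increasing distance from R17:
R17: 0
R6: 1.7  (via R17)
R38: 2.6  (via R6)
R4: 4.7  (via R38)
R34: 5.9  (via R6)
R10: 6.7  (via R38)
R3: 8  (via R6)
R36: 8.2  (via R38)
R12: 8.4  (via R10)
R39: 9.3  (via R4)
Shortest route: R17–R6–R38–R4–R39 = 9.3 hops' cost.

9.3 hops' cost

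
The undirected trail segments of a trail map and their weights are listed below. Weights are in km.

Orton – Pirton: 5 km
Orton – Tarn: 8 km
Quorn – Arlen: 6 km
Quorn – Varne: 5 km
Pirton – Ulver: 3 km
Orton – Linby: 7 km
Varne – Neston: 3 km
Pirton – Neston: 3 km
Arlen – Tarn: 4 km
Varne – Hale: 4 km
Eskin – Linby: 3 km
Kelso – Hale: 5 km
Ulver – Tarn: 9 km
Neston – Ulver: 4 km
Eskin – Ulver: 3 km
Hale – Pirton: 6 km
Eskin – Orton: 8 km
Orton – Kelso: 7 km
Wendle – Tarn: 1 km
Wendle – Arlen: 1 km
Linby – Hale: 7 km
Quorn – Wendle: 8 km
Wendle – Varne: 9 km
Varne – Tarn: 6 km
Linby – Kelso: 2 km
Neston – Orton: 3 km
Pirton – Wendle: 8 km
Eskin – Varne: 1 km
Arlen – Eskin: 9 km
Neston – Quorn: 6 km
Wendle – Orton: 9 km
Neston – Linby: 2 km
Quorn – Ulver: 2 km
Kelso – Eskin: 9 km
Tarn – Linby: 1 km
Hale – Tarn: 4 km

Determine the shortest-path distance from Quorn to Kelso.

Candidate routes:
Quorn → Ulver → Eskin → Linby → Kelso: 2+3+3+2 = 10
Quorn → Arlen → Wendle → Tarn → Linby → Kelso: 6+1+1+1+2 = 11
The minimum is 10 km via Quorn → Ulver → Eskin → Linby → Kelso.

10 km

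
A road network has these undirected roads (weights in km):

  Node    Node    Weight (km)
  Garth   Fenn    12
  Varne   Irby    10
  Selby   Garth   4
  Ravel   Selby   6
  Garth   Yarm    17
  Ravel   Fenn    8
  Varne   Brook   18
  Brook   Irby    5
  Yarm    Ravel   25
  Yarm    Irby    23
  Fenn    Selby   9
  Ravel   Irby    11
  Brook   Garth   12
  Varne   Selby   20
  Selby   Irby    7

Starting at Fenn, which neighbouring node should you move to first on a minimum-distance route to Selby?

Selby

Candidate routes:
Fenn → Ravel → Selby: 8+6 = 14
Fenn → Selby: 9 = 9
The minimum is 9 km via Fenn → Selby.
So from Fenn the first move is to Selby.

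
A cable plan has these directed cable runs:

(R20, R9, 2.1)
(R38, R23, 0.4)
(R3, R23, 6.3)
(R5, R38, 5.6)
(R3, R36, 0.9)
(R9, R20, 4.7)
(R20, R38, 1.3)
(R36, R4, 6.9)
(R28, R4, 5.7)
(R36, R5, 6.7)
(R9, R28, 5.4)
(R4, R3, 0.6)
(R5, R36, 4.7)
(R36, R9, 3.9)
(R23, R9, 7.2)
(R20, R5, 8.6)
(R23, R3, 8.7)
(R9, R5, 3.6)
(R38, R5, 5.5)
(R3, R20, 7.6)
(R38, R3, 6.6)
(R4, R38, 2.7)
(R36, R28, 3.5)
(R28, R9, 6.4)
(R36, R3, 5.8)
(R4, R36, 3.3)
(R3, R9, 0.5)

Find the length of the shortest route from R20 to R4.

13.2

Running Dijkstra from R20:
R20: 0
R38: 1.3  (via R20)
R23: 1.7  (via R38)
R9: 2.1  (via R20)
R5: 5.7  (via R9)
R28: 7.5  (via R9)
R3: 7.9  (via R38)
R36: 8.8  (via R3)
R4: 13.2  (via R28)
Shortest route: R20–R9–R28–R4 = 13.2.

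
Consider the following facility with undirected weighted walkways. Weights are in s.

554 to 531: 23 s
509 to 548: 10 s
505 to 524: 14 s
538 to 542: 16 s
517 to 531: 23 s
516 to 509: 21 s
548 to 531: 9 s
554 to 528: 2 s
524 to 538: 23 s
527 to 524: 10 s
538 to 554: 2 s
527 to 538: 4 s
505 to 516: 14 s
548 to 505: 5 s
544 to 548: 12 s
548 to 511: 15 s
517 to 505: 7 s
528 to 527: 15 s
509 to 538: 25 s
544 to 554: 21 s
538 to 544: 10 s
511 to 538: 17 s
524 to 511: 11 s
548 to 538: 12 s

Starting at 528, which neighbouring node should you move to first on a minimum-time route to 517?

Enumerating some paths:
528–554–538–548–505–517: 2+2+12+5+7 = 28
528–554–538–544–548–505–517: 2+2+10+12+5+7 = 38
528–554–538–527–524–505–517: 2+2+4+10+14+7 = 39
The minimum is 28 s via 528–554–538–548–505–517.
So from 528 the first move is to 554.

554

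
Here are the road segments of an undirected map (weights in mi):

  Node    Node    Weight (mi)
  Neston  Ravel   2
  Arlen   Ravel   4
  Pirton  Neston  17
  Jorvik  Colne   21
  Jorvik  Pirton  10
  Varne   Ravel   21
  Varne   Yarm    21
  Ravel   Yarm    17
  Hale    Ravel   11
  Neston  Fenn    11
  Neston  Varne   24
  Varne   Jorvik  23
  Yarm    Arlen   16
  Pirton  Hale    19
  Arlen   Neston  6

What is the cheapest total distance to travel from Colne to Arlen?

54 mi

Running Dijkstra from Colne:
Colne: 0
Jorvik: 21  (via Colne)
Pirton: 31  (via Jorvik)
Varne: 44  (via Jorvik)
Neston: 48  (via Pirton)
Hale: 50  (via Pirton)
Ravel: 50  (via Neston)
Arlen: 54  (via Neston)
Shortest route: Colne → Jorvik → Pirton → Neston → Arlen = 54 mi.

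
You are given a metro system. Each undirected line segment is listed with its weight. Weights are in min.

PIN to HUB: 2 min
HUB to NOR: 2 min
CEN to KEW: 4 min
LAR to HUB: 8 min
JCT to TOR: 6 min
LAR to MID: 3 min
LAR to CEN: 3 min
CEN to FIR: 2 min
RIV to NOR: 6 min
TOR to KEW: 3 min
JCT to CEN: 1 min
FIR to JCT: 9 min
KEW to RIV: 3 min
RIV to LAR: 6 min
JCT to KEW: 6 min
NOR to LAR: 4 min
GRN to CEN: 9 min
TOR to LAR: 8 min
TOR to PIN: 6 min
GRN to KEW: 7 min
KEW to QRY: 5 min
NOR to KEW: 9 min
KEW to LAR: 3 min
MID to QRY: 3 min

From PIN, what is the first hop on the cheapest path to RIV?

HUB

Compare a few routes:
PIN - TOR - KEW - RIV: 6+3+3 = 12
PIN - HUB - NOR - RIV: 2+2+6 = 10
PIN - HUB - NOR - LAR - RIV: 2+2+4+6 = 14
The minimum is 10 min via PIN - HUB - NOR - RIV.
So from PIN the first move is to HUB.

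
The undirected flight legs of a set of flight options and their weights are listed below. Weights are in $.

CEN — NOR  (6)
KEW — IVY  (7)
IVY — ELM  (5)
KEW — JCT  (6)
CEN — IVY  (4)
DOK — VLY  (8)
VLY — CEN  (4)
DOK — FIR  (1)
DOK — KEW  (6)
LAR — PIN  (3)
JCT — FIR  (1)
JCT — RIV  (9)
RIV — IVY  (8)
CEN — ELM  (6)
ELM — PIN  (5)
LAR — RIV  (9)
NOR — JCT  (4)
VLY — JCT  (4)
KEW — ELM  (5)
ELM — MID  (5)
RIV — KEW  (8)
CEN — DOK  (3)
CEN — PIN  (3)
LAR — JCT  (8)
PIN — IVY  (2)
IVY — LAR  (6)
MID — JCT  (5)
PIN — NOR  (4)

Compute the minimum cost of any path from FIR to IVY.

$8

Candidate routes:
FIR → DOK → CEN → PIN → IVY: 1+3+3+2 = 9
FIR → DOK → CEN → IVY: 1+3+4 = 8
Cheapest is FIR → DOK → CEN → IVY at $8.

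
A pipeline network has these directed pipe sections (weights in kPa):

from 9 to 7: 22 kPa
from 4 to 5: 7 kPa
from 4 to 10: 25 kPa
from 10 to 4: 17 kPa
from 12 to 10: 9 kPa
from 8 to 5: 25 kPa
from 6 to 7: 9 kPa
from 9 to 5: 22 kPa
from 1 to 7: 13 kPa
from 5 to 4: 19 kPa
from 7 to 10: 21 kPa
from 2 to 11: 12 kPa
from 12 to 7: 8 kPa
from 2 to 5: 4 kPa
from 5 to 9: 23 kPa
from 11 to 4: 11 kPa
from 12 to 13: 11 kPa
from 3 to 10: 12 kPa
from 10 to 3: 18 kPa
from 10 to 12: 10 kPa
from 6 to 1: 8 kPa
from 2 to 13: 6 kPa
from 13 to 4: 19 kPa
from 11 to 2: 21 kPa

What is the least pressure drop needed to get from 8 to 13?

Candidate routes:
8–5–9–7–10–12–13: 25+23+22+21+10+11 = 112
8–5–4–10–12–13: 25+19+25+10+11 = 90
The minimum is 90 kPa via 8–5–4–10–12–13.

90 kPa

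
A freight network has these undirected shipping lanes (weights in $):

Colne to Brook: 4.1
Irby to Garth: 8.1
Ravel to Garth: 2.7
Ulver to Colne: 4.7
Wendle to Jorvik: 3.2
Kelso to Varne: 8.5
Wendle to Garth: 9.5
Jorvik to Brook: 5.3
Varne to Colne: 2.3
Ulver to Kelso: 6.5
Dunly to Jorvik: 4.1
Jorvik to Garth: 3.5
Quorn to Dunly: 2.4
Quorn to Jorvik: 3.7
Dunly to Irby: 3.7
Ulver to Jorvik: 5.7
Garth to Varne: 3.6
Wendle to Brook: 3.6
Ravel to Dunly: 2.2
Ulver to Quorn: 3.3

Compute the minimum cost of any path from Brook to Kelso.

$14.9

Shortest distances from Brook:
Brook: 0
Wendle: 3.6  (via Brook)
Colne: 4.1  (via Brook)
Jorvik: 5.3  (via Brook)
Varne: 6.4  (via Colne)
Garth: 8.8  (via Jorvik)
Ulver: 8.8  (via Colne)
Quorn: 9  (via Jorvik)
Dunly: 9.4  (via Jorvik)
Ravel: 11.5  (via Garth)
Irby: 13.1  (via Dunly)
Kelso: 14.9  (via Varne)
Shortest route: Brook → Colne → Varne → Kelso = $14.9.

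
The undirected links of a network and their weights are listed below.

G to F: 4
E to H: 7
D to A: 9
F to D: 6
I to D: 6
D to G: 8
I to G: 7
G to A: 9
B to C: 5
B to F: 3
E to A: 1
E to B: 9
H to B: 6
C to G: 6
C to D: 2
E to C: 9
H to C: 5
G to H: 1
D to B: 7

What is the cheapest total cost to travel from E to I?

Settle nodes by increasing distance from E:
E: 0
A: 1  (via E)
H: 7  (via E)
G: 8  (via H)
B: 9  (via E)
C: 9  (via E)
D: 10  (via A)
F: 12  (via G)
I: 15  (via G)
Shortest route: E → H → G → I = 15.

15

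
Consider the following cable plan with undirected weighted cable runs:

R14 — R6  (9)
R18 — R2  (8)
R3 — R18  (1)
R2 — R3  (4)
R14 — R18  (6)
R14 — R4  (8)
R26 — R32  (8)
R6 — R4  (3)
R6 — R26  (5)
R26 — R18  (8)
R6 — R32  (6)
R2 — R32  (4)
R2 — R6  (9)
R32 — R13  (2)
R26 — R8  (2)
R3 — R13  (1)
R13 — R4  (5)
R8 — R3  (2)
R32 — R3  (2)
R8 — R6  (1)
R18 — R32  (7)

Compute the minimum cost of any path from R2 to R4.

Candidate routes:
R2 → R32 → R3 → R8 → R6 → R4: 4+2+2+1+3 = 12
R2 → R3 → R13 → R4: 4+1+5 = 10
R2 → R32 → R13 → R4: 4+2+5 = 11
The minimum is 10 via R2 → R3 → R13 → R4.

10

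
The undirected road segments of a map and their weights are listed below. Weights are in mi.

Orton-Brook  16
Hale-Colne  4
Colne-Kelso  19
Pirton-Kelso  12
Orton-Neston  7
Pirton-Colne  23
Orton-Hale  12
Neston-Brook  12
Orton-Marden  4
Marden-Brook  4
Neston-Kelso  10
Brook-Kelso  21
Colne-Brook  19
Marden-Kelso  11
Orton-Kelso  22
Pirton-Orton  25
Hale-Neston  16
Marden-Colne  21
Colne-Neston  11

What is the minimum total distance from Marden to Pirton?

23 mi

Shortest distances from Marden:
Marden: 0
Orton: 4  (via Marden)
Brook: 4  (via Marden)
Neston: 11  (via Orton)
Kelso: 11  (via Marden)
Hale: 16  (via Orton)
Colne: 20  (via Hale)
Pirton: 23  (via Kelso)
Shortest route: Marden → Kelso → Pirton = 23 mi.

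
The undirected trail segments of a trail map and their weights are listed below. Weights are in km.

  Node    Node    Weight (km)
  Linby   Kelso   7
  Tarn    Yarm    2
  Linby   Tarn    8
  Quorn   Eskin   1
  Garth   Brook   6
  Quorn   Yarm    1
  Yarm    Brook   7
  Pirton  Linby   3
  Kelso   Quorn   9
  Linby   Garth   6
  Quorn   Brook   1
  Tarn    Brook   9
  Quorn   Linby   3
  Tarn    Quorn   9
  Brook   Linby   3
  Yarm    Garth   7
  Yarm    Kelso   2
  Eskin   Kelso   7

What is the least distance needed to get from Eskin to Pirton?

7 km

Running Dijkstra from Eskin:
Eskin: 0
Quorn: 1  (via Eskin)
Brook: 2  (via Quorn)
Yarm: 2  (via Quorn)
Linby: 4  (via Quorn)
Tarn: 4  (via Yarm)
Kelso: 4  (via Yarm)
Pirton: 7  (via Linby)
Shortest route: Eskin → Quorn → Linby → Pirton = 7 km.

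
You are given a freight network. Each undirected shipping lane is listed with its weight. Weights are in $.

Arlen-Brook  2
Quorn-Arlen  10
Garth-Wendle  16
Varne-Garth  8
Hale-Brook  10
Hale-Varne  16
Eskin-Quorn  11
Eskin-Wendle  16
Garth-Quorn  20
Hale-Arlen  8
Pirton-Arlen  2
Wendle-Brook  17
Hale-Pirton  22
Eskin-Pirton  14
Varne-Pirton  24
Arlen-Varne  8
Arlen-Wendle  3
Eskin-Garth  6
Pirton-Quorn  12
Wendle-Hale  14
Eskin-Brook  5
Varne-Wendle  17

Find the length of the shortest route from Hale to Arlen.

$8

Running Dijkstra from Hale:
Hale: 0
Arlen: 8  (via Hale)
Shortest route: Hale → Arlen = $8.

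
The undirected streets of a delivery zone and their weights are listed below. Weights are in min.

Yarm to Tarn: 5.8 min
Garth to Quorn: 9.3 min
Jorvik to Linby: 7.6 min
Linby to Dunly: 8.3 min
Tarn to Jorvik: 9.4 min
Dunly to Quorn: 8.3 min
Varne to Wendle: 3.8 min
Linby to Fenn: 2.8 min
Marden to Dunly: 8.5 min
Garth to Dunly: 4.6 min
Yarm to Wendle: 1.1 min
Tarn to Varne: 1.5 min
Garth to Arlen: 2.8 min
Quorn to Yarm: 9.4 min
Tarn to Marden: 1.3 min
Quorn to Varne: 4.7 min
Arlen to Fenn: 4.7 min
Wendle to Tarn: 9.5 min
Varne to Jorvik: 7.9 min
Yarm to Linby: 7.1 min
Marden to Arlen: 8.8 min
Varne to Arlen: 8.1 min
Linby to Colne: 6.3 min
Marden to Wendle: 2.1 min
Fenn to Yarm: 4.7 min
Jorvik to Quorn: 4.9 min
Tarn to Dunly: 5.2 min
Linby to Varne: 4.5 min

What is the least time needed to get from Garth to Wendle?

13.2 min

Running Dijkstra from Garth:
Garth: 0
Arlen: 2.8  (via Garth)
Dunly: 4.6  (via Garth)
Fenn: 7.5  (via Arlen)
Quorn: 9.3  (via Garth)
Tarn: 9.8  (via Dunly)
Linby: 10.3  (via Fenn)
Varne: 10.9  (via Arlen)
Marden: 11.1  (via Tarn)
Yarm: 12.2  (via Fenn)
Wendle: 13.2  (via Marden)
Shortest route: Garth–Dunly–Tarn–Marden–Wendle = 13.2 min.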